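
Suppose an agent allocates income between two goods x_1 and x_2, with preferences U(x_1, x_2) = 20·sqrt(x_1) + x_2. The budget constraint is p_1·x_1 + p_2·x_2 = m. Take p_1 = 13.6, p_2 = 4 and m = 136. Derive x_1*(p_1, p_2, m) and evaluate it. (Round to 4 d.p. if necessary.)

x_1* = 8.6505

MU_x_1 = 10/√x_1, MU_x_2 = 1. Tangency: 10/√x_1 = p_1/p_2.
Thus x_1* = (10·p_2/p_1)² — independent of m — with the rest of income spent on x_2.
Plugging in: x_1* = (10·4/13.6)² = 8.6505.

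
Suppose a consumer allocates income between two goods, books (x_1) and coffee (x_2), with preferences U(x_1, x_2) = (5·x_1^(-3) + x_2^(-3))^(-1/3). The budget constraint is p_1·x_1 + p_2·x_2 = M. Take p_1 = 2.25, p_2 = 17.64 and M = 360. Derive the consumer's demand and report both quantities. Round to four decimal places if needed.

MRS = MU_x_1/MU_x_2 = 5·(x_2/x_1)^(4). Set equal to p_1/p_2.
Hence x_2/x_1 = ((1/5)·p_1/p_2)^(1/(4)), i.e. raised to the 0.25 power.
Substitute x_2 = (x_2/x_1)·x_1 into the budget: x_1* = M/(p_1 + p_2·(x_2/x_1)).
Numerically x_2/x_1 = 0.399649, so x_1* = 360/(2.25 + 17.64·0.399649) = 38.7105 and x_2* = 0.399649·38.7105 = 15.4706.

x_1* = 38.7105, x_2* = 15.4706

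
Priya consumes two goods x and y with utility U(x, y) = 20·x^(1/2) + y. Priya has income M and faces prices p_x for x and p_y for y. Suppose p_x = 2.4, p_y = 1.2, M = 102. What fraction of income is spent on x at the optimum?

Plugging in: x* = (10·1.2/2.4)² = 25, y* = 35.
Expenditure on x: 2.4·25 = 60; share = 0.5882.

share on x = 0.5882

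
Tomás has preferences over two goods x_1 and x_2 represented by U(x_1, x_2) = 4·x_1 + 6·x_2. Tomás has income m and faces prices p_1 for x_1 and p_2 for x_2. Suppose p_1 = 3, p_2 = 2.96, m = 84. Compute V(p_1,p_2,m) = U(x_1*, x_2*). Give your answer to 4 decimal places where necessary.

Linear utility — the consumer picks whichever good has higher MU/price: 4/3 = 1.3333 vs 6/2.96 = 2.027.
x_2 gives more utility per dollar, so spend all income on x_2: x_2* = m/p_2, x_1* = 0.
Numerically: x_1* = 0, x_2* = 28.3784.
Utility at the optimum: U(0, 28.3784) = 170.2703.

V = 170.2703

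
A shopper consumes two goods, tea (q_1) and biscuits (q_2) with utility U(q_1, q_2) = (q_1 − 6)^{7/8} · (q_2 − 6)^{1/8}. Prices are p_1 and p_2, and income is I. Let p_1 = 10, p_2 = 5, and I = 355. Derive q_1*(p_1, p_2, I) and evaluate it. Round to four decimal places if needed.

q_1* = 29.1875

Let q_1' = q_1−6, q_2' = q_2−6. MRS = 7·q_2'/q_1' = p_1/p_2.
After buying the subsistence bundle (6, 6), a share 0.875 of the remaining income goes to q_1: q_1* = 6 + 0.875·(I − 6p_1 − 6p_2)/p_1.
Discretionary income = 355 − 6·10 − 6·5 = 265; q_1* = 6 + 0.875·265/10 = 29.1875.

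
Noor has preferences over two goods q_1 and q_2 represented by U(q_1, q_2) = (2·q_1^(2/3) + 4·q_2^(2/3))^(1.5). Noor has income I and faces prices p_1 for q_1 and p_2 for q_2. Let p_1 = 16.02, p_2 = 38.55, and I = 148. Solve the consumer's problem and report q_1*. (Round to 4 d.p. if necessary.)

From the CES first-order condition, (1/2)·(q_2/q_1)^(1/3) = p_1/p_2.
Hence q_2/q_1 = (2·p_1/p_2)^(1/(1/3)), i.e. raised to the 3 power.
Substitute q_2 = (q_2/q_1)·q_1 into the budget: q_1* = I/(p_1 + p_2·(q_2/q_1)).
Numerically q_2/q_1 = 0.574122, so q_1* = 148/(16.02 + 38.55·0.574122) = 3.8792.

q_1* = 3.8792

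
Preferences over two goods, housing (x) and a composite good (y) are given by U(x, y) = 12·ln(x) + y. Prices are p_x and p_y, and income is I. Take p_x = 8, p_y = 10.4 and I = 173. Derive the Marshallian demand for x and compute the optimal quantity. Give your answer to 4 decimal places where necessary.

Set MRS = p_x/p_y: (12/x)/1 = p_x/p_y.
So x*(p_x,p_y) = 12·p_y/p_x, independent of income; and y* = (I − 12·p_y)/p_y.
At the given prices: x* = 12·10.4/8 = 15.6.

x* = 15.6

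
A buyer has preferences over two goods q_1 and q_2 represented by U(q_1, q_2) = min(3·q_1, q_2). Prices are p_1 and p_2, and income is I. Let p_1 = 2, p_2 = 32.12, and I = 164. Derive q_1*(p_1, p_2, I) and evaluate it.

With perfect complements, no substitution: consume in ratio q_1:q_2 = 1:3.
Budget: p_1·q_1 + p_2·3·q_1 = I, so (p_1 + 3·p_2)·q_1 = I.
Demand: q_1*(p_1,p_2,I) = I/(p_1 + 3·p_2), q_2* = 3·I/(p_1 + 3·p_2).
Here 2 + 3·32.12 = 98.36, giving q_1* = 1.6673.

q_1* = 1.6673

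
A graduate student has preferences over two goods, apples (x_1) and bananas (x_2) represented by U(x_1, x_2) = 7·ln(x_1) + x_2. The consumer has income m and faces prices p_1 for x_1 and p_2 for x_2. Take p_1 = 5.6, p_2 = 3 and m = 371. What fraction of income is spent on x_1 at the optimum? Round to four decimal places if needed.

share on x_1 = 0.0566

Set MRS = p_1/p_2: (7/x_1)/1 = p_1/p_2.
So x_1*(p_1,p_2) = 7·p_2/p_1, independent of income; and x_2* = (m − 7·p_2)/p_2.
At the given prices: x_1* = 7·3/5.6 = 3.75, and x_2* = 116.6667.
Expenditure on x_1: 5.6·3.75 = 21; share = 0.0566.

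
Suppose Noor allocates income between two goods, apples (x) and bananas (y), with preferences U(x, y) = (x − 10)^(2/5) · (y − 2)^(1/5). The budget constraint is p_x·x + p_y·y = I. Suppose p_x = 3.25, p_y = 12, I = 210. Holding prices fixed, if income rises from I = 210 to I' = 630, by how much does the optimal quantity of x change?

Δx* = 86.1538

This is Cobb-Douglas in (x−10, y−2): tangency gives 0.4·p_y·(y−2) = 0.2·p_x·(x−10).
Substituting into the budget: x* = 10 + 2/3·(I − 10·p_x − 2·p_y)/p_x, and y* = 2 + 1/3·(…)/p_y.
Discretionary income = 210 − 10·3.25 − 2·12 = 153.5; x* = 10 + 2/3·153.5/3.25 = 41.4872.
At I' = 630: x* = 127.641. Change: 127.641 − 41.4872 = 86.1538.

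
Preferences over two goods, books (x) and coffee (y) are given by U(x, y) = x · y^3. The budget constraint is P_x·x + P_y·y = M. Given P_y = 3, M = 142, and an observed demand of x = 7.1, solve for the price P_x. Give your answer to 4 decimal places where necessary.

Tangency: MRS = (1/3)·y/x = P_x/P_y.
So P_y·y = 3·P_x·x; combined with the budget, a share 0.25 of income goes to x.
Demand: x*(P_x,P_y,M) = 0.25·M/P_x and y* = 0.75·M/P_y.
Set x* = 7.1 in the demand function and solve for P_x: P_x = 5.

P_x = 5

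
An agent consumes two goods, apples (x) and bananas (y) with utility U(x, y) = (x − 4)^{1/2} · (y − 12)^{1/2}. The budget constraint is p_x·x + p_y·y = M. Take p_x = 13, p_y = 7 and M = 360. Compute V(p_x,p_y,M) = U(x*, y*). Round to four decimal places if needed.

V = 11.7408

Let x' = x−4, y' = y−12. MRS = y'/x' = p_x/p_y.
Substituting into the budget: x* = 4 + 0.5·(M − 4·p_x − 12·p_y)/p_x, and y* = 12 + 0.5·(…)/p_y.
Discretionary income = 360 − 4·13 − 12·7 = 224; x* = 4 + 0.5·224/13 = 12.6154; y* = 12 + 0.5·224/7 = 28.
Utility at the optimum: U(12.6154, 28) = 11.7408.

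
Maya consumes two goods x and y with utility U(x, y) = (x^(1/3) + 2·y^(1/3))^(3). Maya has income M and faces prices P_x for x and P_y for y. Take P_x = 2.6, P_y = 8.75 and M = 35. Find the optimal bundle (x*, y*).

x* = 5.2961, y* = 2.4263

MRS = MU_x/MU_y = (1/2)·(y/x)^(2/3). Set equal to P_x/P_y.
Solve for the ratio: y/x = [2·P_x/P_y]^(1.5).
Substitute y = (y/x)·x into the budget: x* = M/(P_x + P_y·(y/x)).
Numerically y/x = 0.458134, so x* = 35/(2.6 + 8.75·0.458134) = 5.2961 and y* = 0.458134·5.2961 = 2.4263.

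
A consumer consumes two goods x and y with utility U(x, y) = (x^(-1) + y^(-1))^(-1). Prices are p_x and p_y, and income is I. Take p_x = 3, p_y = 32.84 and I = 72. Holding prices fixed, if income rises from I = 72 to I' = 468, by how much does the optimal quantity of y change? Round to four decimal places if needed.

From the CES first-order condition, (y/x)^(2) = p_x/p_y.
Hence y/x = (p_x/p_y)^(1/(2)), i.e. raised to the 0.5 power.
Substitute y = (y/x)·x into the budget: x* = I/(p_x + p_y·(y/x)).
Numerically y/x = 0.302245, so x* = 72/(3 + 32.84·0.302245) = 5.5703 and y* = 0.302245·5.5703 = 1.6836.
At I' = 468: y* = 10.9433. Change: 10.9433 − 1.6836 = 9.2598.

Δy* = 9.2598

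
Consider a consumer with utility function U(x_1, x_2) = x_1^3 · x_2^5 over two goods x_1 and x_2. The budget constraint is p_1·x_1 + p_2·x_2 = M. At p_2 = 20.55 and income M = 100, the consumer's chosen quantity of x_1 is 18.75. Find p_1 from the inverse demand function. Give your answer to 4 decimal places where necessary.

p_1 = 2

Tangency: MRS = (3/5)·x_2/x_1 = p_1/p_2.
So 3·p_2·x_2 = 5·p_1·x_1; combined with the budget, a share 0.375 of income goes to x_1.
Demand: x_1*(p_1,p_2,M) = 0.375·M/p_1 and x_2* = 0.625·M/p_2.
Set x_1* = 18.75 in the demand function and solve for p_1: p_1 = 2.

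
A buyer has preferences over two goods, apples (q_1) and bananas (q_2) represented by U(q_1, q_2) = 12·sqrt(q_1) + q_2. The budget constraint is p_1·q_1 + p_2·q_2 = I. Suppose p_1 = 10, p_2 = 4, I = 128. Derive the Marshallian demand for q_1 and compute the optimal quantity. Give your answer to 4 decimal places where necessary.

q_1* = 5.76

Utility is quasi-linear in q_2; the FOC for q_1 is 6/√q_1 = p_1/p_2.
Thus q_1* = (6·p_2/p_1)² — independent of I — with the rest of income spent on q_2.
Plugging in: q_1* = (6·4/10)² = 5.76.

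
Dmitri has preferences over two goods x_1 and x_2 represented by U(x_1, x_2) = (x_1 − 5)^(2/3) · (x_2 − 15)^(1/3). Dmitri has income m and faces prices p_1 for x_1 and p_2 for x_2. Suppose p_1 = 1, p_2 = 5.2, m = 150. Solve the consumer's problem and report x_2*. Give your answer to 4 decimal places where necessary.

x_2* = 19.2949

Let x_1' = x_1−5, x_2' = x_2−15. MRS = 2·x_2'/x_1' = p_1/p_2.
After buying the subsistence bundle (5, 15), a share 2/3 of the remaining income goes to x_1: x_1* = 5 + 2/3·(m − 5p_1 − 15p_2)/p_1.
Discretionary income = 150 − 5·1 − 15·5.2 = 67; x_2* = 15 + 1/3·67/5.2 = 19.2949.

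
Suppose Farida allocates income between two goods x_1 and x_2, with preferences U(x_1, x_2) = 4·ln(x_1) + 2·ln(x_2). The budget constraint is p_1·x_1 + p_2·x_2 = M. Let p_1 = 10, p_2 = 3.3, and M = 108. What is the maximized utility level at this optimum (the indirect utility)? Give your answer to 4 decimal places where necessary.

V = 12.6755

Tangency: MRS = 2·x_2/x_1 = p_1/p_2.
So 4·p_2·x_2 = 2·p_1·x_1; combined with the budget, a share 2/3 of income goes to x_1.
Demand: x_1*(p_1,p_2,M) = 2/3·M/p_1 and x_2* = 1/3·M/p_2.
At p_1=10, p_2=3.3, M=108: x_1* = 2/3·108/10 = 7.2, x_2* = 10.9091.
Utility at the optimum: U(7.2, 10.9091) = 12.6755.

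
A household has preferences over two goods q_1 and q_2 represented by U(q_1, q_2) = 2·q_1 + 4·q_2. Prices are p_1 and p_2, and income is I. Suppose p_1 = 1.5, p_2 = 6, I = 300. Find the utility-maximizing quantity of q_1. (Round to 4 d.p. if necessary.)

Linear utility — the consumer picks whichever good has higher MU/price: 2/1.5 = 1.3333 vs 4/6 = 0.6667.
q_1 gives more utility per dollar, so spend all income on q_1: q_1* = I/p_1, q_2* = 0.
Numerically: q_1* = 200, q_2* = 0.

q_1* = 200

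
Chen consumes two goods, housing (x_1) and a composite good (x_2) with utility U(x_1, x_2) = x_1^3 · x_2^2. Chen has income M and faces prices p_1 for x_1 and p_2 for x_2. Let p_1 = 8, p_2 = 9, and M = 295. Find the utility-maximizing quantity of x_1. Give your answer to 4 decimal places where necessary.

x_1* = 22.125

MU_x_1/MU_x_2 = (3·x_2)/(2·x_1); tangency sets this equal to p_1/p_2.
So 3·p_2·x_2 = 2·p_1·x_1; combined with the budget, a share 0.6 of income goes to x_1.
Demand: x_1*(p_1,p_2,M) = 0.6·M/p_1 and x_2* = 0.4·M/p_2.
At p_1=8, p_2=9, M=295: x_1* = 0.6·295/8 = 22.125.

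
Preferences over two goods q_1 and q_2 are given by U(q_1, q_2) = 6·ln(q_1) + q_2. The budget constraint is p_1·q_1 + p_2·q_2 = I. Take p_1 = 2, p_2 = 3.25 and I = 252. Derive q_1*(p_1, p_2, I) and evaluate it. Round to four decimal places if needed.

q_1* = 9.75

MU_q_1 = 6/q_1, MU_q_2 = 1. Tangency: 6/q_1 = p_1/p_2.
So q_1*(p_1,p_2) = 6·p_2/p_1, independent of income; and q_2* = (I − 6·p_2)/p_2.
At the given prices: q_1* = 6·3.25/2 = 9.75.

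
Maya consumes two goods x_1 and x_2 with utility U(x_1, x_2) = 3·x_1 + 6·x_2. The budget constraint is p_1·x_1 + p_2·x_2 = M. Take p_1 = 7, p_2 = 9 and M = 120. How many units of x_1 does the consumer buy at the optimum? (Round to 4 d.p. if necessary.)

x_1* = 0

Perfect substitutes: compare marginal utility per dollar. 3/p_1 vs 6/p_2 → 0.4286 vs 0.6667.
x_2 gives more utility per dollar, so spend all income on x_2: x_2* = M/p_2, x_1* = 0.
Numerically: x_1* = 0, x_2* = 13.3333.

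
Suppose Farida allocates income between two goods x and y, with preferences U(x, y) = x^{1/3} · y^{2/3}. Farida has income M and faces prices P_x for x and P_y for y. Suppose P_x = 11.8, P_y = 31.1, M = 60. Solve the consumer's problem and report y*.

Demand: x*(P_x,P_y,M) = 1/3·M/P_x and y* = 2/3·M/P_y.
At P_x=11.8, P_y=31.1, M=60: y* = 2/3·60/31.1 = 1.2862.

y* = 1.2862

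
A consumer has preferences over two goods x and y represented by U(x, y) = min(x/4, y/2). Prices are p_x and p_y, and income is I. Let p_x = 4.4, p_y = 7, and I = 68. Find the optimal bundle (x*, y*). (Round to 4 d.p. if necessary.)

With perfect complements, no substitution: consume in ratio x:y = 4:2.
Budget: p_x·x + p_y·(1/2)·x = I, so (4·p_x + 2·p_y)·x = 4·I.
Demand: x*(p_x,p_y,I) = 4·I/(4·p_x + 2·p_y), y* = 2·I/(4·p_x + 2·p_y).
Here 4·4.4 + 2·7 = 31.6, giving x* = 8.6076 and y* = 4.3038.

x* = 8.6076, y* = 4.3038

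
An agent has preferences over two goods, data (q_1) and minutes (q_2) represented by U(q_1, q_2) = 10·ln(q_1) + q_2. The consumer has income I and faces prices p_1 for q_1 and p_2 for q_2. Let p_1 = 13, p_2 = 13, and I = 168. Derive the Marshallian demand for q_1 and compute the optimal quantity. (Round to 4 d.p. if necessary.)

q_1* = 10

Set MRS = p_1/p_2: (10/q_1)/1 = p_1/p_2.
So q_1*(p_1,p_2) = 10·p_2/p_1, independent of income; and q_2* = (I − 10·p_2)/p_2.
At the given prices: q_1* = 10·13/13 = 10.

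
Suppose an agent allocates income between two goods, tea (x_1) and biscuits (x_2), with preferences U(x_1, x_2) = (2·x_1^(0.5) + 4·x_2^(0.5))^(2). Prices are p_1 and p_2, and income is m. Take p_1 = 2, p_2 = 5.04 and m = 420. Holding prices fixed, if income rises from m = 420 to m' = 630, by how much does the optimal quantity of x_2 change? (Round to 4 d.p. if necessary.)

Δx_2* = 25.5624

With the ratio pinned down, the budget gives x_1* = m/(p_1 + p_2·(x_2/x_1)) and x_2* = (x_2/x_1)·x_1*.
Numerically x_2/x_1 = 0.629882, so x_1* = 420/(2 + 5.04·0.629882) = 81.1656 and x_2* = 0.629882·81.1656 = 51.1247.
At m' = 630: x_2* = 76.6871. Change: 76.6871 − 51.1247 = 25.5624.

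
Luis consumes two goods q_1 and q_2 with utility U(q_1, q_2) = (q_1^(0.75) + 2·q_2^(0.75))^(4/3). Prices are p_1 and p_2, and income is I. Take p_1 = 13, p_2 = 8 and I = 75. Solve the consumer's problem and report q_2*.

q_2* = 9.2404

MU_q_1 ∝ q_1^(-0.25), MU_q_2 ∝ 2·q_2^(-0.25), so MRS = (1/2)·(q_2/q_1)^(0.25) = p_1/p_2.
Hence q_2/q_1 = (2·p_1/p_2)^(1/(0.25)), i.e. raised to the 4 power.
With the ratio pinned down, the budget gives q_1* = I/(p_1 + p_2·(q_2/q_1)) and q_2* = (q_2/q_1)·q_1*.
Numerically q_2/q_1 = 111.566406, so q_1* = 75/(13 + 8·111.566406) = 0.0828 and q_2* = 111.566406·0.0828 = 9.2404.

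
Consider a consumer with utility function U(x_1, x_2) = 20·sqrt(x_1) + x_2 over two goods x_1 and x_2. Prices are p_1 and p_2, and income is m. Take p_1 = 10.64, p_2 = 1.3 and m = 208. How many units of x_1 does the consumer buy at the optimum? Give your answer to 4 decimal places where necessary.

x_1* = 1.4928

Thus x_1* = (10·p_2/p_1)² — independent of m — with the rest of income spent on x_2.
Plugging in: x_1* = (10·1.3/10.64)² = 1.4928.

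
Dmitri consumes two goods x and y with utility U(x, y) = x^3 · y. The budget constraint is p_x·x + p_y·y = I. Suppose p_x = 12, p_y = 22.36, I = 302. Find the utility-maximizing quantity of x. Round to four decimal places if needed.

x* = 18.875

Tangency: MRS = 3·y/x = p_x/p_y.
So 3·p_y·y = p_x·x; combined with the budget, a share 0.75 of income goes to x.
Demand: x*(p_x,p_y,I) = 0.75·I/p_x and y* = 0.25·I/p_y.
At p_x=12, p_y=22.36, I=302: x* = 0.75·302/12 = 18.875.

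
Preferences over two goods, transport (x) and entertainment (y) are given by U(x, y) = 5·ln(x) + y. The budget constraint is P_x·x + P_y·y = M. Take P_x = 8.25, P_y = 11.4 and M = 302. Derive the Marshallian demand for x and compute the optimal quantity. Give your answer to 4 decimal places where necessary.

x* = 6.9091

So x*(P_x,P_y) = 5·P_y/P_x, independent of income; and y* = (M − 5·P_y)/P_y.
At the given prices: x* = 5·11.4/8.25 = 6.9091.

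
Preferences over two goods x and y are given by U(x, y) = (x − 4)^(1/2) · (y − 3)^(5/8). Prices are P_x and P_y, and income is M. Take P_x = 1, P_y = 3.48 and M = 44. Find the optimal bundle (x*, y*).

x* = 17.1378, y* = 7.719

Let x' = x−4, y' = y−3. MRS = (4/5)·y'/x' = P_x/P_y.
Substituting into the budget: x* = 4 + 4/9·(M − 4·P_x − 3·P_y)/P_x, and y* = 3 + 5/9·(…)/P_y.
Discretionary income = 44 − 4·1 − 3·3.48 = 29.56; x* = 4 + 4/9·29.56/1 = 17.1378; y* = 3 + 5/9·29.56/3.48 = 7.719.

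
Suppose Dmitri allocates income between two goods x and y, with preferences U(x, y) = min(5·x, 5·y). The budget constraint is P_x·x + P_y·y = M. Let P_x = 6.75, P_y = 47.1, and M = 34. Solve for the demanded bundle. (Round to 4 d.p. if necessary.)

x* = 0.6314, y* = 0.6314

Here 5·6.75 + 5·47.1 = 269.25, giving x* = 0.6314 and y* = 0.6314.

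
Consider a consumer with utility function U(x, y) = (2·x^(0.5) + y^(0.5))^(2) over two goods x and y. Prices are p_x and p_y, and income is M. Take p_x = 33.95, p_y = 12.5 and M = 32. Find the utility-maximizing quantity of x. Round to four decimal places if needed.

From the CES first-order condition, 2·(y/x)^(0.5) = p_x/p_y.
Hence y/x = ((1/2)·p_x/p_y)^(1/(0.5)), i.e. raised to the 2 power.
Substitute y = (y/x)·x into the budget: x* = M/(p_x + p_y·(y/x)).
Numerically y/x = 1.844164, so x* = 32/(33.95 + 12.5·1.844164) = 0.5614.

x* = 0.5614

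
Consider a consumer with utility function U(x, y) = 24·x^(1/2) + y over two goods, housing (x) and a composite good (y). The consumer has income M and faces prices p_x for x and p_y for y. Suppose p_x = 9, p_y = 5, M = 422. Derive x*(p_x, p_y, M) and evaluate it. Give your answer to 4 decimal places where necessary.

Set MRS = p_x/p_y: 12·x^(−1/2) = p_x/p_y.
Thus x* = (12·p_y/p_x)² — independent of M — with the rest of income spent on y.
Plugging in: x* = (12·5/9)² = 44.4444.

x* = 44.4444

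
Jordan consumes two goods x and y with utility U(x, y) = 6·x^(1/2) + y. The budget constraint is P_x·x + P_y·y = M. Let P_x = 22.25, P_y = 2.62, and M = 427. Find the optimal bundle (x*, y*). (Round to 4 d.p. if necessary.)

Set MRS = P_x/P_y: 3·x^(−1/2) = P_x/P_y.
Solve: √x = 3·P_y/P_x, so x*(P_x,P_y) = (3·P_y/P_x)², and y* = (M − P_x·x*)/P_y.
Plugging in: x* = (3·2.62/22.25)² = 0.1248, y* = 161.9173.

x* = 0.1248, y* = 161.9173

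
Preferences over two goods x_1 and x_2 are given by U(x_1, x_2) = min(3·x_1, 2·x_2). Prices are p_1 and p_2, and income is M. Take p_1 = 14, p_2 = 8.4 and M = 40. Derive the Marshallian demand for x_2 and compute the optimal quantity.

With perfect complements, no substitution: consume in ratio x_1:x_2 = 2:3.
Budget: p_1·x_1 + p_2·(3/2)·x_1 = M, so (2·p_1 + 3·p_2)·x_1 = 2·M.
Demand: x_1*(p_1,p_2,M) = 2·M/(2·p_1 + 3·p_2), x_2* = 3·M/(2·p_1 + 3·p_2).
Here 2·14 + 3·8.4 = 53.2, giving x_2* = 2.2556.

x_2* = 2.2556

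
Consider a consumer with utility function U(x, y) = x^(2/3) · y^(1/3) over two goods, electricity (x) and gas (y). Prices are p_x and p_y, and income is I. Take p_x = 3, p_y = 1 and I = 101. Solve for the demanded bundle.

At p_x=3, p_y=1, I=101: x* = 2/3·101/3 = 22.4444, y* = 33.6667.

x* = 22.4444, y* = 33.6667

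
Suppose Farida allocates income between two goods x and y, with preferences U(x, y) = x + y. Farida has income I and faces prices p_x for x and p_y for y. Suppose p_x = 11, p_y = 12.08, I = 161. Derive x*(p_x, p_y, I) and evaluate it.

x* = 14.6364

Numerically: x* = 14.6364, y* = 0.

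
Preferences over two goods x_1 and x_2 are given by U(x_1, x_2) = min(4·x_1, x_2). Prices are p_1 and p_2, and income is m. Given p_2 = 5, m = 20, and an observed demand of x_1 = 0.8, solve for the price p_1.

p_1 = 5

Leontief preferences: the optimum is at the kink where x_1/1 = x_2/4, i.e. x_2 = 4·x_1.
Budget: p_1·x_1 + p_2·4·x_1 = m, so (p_1 + 4·p_2)·x_1 = m.
Demand: x_1*(p_1,p_2,m) = m/(p_1 + 4·p_2), x_2* = 4·m/(p_1 + 4·p_2).
Set x_1* = 0.8 in the demand function and solve for p_1: p_1 = 5.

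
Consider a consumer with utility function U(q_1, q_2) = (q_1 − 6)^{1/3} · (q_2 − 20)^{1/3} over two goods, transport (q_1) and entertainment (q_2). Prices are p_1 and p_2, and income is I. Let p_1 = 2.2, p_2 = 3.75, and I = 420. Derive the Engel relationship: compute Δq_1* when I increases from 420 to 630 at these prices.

Δq_1* = 47.7273

MRS = (q_2−20)/(q_1−6). Tangency with p_1/p_2 gives q_2−20 = (p_1/p_2)·(q_1−6).
Substituting into the budget: q_1* = 6 + 0.5·(I − 6·p_1 − 20·p_2)/p_1, and q_2* = 20 + 0.5·(…)/p_2.
Discretionary income = 420 − 6·2.2 − 20·3.75 = 331.8; q_1* = 6 + 0.5·331.8/2.2 = 81.4091.
At I' = 630: q_1* = 129.1364. Change: 129.1364 − 81.4091 = 47.7273.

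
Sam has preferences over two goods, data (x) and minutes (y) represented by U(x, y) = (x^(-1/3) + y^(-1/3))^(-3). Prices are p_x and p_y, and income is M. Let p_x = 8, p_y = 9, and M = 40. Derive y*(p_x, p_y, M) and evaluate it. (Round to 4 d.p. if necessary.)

y* = 2.2549

MRS = MU_x/MU_y = (y/x)^(4/3). Set equal to p_x/p_y.
Hence y/x = (p_x/p_y)^(1/(4/3)), i.e. raised to the 0.75 power.
Substitute y = (y/x)·x into the budget: x* = M/(p_x + p_y·(y/x)).
Numerically y/x = 0.915452, so x* = 40/(8 + 9·0.915452) = 2.4632 and y* = 0.915452·2.4632 = 2.2549.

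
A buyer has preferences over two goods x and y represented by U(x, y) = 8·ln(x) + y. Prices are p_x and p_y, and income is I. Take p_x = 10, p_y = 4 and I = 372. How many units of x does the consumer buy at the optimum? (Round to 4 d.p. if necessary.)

x* = 3.2

MU_x = 8/x, MU_y = 1. Tangency: 8/x = p_x/p_y.
So x*(p_x,p_y) = 8·p_y/p_x, independent of income; and y* = (I − 8·p_y)/p_y.
At the given prices: x* = 8·4/10 = 3.2.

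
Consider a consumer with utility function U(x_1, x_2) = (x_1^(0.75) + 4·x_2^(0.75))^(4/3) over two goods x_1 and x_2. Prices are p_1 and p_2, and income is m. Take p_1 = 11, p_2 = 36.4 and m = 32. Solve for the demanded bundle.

x_1* = 0.3607, x_2* = 0.7701

MU_x_1 ∝ x_1^(-0.25), MU_x_2 ∝ 4·x_2^(-0.25), so MRS = (1/4)·(x_2/x_1)^(0.25) = p_1/p_2.
Solve for the ratio: x_2/x_1 = [4·p_1/p_2]^(4).
With the ratio pinned down, the budget gives x_1* = m/(p_1 + p_2·(x_2/x_1)) and x_2* = (x_2/x_1)·x_1*.
Numerically x_2/x_1 = 2.135036, so x_1* = 32/(11 + 36.4·2.135036) = 0.3607 and x_2* = 2.135036·0.3607 = 0.7701.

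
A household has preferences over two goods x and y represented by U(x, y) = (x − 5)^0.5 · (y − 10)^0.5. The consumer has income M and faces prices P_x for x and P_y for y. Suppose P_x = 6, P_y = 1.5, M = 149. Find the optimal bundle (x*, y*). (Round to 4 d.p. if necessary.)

x* = 13.6667, y* = 44.6667

MRS = (y−10)/(x−5). Tangency with P_x/P_y gives y−10 = (P_x/P_y)·(x−5).
Substituting into the budget: x* = 5 + 0.5·(M − 5·P_x − 10·P_y)/P_x, and y* = 10 + 0.5·(…)/P_y.
Discretionary income = 149 − 5·6 − 10·1.5 = 104; x* = 5 + 0.5·104/6 = 13.6667; y* = 10 + 0.5·104/1.5 = 44.6667.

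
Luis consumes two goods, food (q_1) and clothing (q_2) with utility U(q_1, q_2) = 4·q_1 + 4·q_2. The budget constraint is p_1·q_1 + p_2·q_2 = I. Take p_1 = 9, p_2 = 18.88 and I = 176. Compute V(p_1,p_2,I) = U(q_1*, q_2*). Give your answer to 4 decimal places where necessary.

V = 78.2222

Numerically: q_1* = 19.5556, q_2* = 0.
Utility at the optimum: U(19.5556, 0) = 78.2222.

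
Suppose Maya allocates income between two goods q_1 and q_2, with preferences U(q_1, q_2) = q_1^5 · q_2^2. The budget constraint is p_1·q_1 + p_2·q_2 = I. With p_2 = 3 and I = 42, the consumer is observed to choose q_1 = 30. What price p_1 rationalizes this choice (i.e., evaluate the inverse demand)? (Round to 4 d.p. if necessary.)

MU_q_1/MU_q_2 = (5·q_2)/(2·q_1); tangency sets this equal to p_1/p_2.
Rearranging, p_2·q_2 = (2/5)·p_1·q_1. Substituting into the budget gives p_1·q_1·(1 + (2/5)) = I.
Demand: q_1*(p_1,p_2,I) = 5/7·I/p_1 and q_2* = 2/7·I/p_2.
Set q_1* = 30 in the demand function and solve for p_1: p_1 = 1.

p_1 = 1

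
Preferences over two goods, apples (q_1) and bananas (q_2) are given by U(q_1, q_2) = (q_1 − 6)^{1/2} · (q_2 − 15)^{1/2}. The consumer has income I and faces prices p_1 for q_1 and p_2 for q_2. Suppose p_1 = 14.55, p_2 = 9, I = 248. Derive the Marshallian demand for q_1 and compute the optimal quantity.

MRS = (q_2−15)/(q_1−6). Tangency with p_1/p_2 gives q_2−15 = (p_1/p_2)·(q_1−6).
Substituting into the budget: q_1* = 6 + 0.5·(I − 6·p_1 − 15·p_2)/p_1, and q_2* = 15 + 0.5·(…)/p_2.
Discretionary income = 248 − 6·14.55 − 15·9 = 25.7; q_1* = 6 + 0.5·25.7/14.55 = 6.8832.

q_1* = 6.8832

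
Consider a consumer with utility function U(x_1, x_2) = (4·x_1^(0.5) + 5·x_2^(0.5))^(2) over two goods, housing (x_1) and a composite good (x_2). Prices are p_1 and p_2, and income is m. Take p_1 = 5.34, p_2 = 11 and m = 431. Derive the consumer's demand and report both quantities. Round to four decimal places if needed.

x_1* = 45.8974, x_2* = 16.9007

With the ratio pinned down, the budget gives x_1* = m/(p_1 + p_2·(x_2/x_1)) and x_2* = (x_2/x_1)·x_1*.
Numerically x_2/x_1 = 0.368228, so x_1* = 431/(5.34 + 11·0.368228) = 45.8974 and x_2* = 0.368228·45.8974 = 16.9007.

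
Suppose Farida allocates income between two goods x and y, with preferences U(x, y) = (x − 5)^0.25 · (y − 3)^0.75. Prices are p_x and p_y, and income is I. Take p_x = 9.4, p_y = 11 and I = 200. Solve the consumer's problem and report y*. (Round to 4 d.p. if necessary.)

y* = 11.1818

Let x' = x−5, y' = y−3. MRS = (1/3)·y'/x' = p_x/p_y.
Substituting into the budget: x* = 5 + 0.25·(I − 5·p_x − 3·p_y)/p_x, and y* = 3 + 0.75·(…)/p_y.
Discretionary income = 200 − 5·9.4 − 3·11 = 120; y* = 3 + 0.75·120/11 = 11.1818.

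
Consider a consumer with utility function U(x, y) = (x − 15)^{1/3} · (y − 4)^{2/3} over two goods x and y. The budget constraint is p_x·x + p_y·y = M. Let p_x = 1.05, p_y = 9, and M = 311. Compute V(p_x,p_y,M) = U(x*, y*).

This is Cobb-Douglas in (x−15, y−4): tangency gives 1/3·p_y·(y−4) = 2/3·p_x·(x−15).
After buying the subsistence bundle (15, 4), a share 1/3 of the remaining income goes to x: x* = 15 + 1/3·(M − 15p_x − 4p_y)/p_x.
Discretionary income = 311 − 15·1.05 − 4·9 = 259.25; x* = 15 + 1/3·259.25/1.05 = 97.3016; y* = 4 + 2/3·259.25/9 = 23.2037.
Utility at the optimum: U(97.3016, 23.2037) = 31.1932.

V = 31.1932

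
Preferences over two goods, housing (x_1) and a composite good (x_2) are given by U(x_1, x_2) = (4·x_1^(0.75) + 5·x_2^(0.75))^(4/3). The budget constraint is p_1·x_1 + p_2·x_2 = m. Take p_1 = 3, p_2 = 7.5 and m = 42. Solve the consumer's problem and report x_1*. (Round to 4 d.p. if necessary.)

MRS = MU_x_1/MU_x_2 = (4/5)·(x_2/x_1)^(0.25). Set equal to p_1/p_2.
Hence x_2/x_1 = ((5/4)·p_1/p_2)^(1/(0.25)), i.e. raised to the 4 power.
With the ratio pinned down, the budget gives x_1* = m/(p_1 + p_2·(x_2/x_1)) and x_2* = (x_2/x_1)·x_1*.
Numerically x_2/x_1 = 0.0625, so x_1* = 42/(3 + 7.5·0.0625) = 12.1081.

x_1* = 12.1081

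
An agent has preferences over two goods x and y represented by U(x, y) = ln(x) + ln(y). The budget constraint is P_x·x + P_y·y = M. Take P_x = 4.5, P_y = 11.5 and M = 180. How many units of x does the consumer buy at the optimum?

Tangency: MRS = y/x = P_x/P_y.
Rearranging, P_y·y = P_x·x. Substituting into the budget gives P_x·x·(1 + 1) = M.
Demand: x*(P_x,P_y,M) = 0.5·M/P_x and y* = 0.5·M/P_y.
At P_x=4.5, P_y=11.5, M=180: x* = 0.5·180/4.5 = 20.

x* = 20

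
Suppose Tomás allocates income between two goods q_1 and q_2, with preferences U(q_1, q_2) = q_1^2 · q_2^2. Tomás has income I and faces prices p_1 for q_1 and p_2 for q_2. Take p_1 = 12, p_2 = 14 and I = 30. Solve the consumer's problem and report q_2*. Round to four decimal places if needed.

q_2* = 1.0714

The MRS is q_2/q_1. Set MRS = p_1/p_2.
So 2·p_2·q_2 = 2·p_1·q_1; combined with the budget, a share 0.5 of income goes to q_1.
Demand: q_1*(p_1,p_2,I) = 0.5·I/p_1 and q_2* = 0.5·I/p_2.
At p_1=12, p_2=14, I=30: q_2* = 0.5·30/14 = 1.0714.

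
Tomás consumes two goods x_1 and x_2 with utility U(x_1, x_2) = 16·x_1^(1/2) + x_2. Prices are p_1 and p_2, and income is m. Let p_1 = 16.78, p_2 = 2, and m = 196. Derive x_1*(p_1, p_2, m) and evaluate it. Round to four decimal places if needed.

Set MRS = p_1/p_2: 8·x_1^(−1/2) = p_1/p_2.
Solve: √x_1 = 8·p_2/p_1, so x_1*(p_1,p_2) = (8·p_2/p_1)², and x_2* = (m − p_1·x_1*)/p_2.
Plugging in: x_1* = (8·2/16.78)² = 0.9092.

x_1* = 0.9092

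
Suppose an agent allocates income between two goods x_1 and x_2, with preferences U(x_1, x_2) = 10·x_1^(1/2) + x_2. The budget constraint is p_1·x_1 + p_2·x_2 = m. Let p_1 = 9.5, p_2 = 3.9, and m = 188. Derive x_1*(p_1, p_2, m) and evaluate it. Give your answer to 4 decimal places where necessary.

Set MRS = p_1/p_2: 5·x_1^(−1/2) = p_1/p_2.
Thus x_1* = (5·p_2/p_1)² — independent of m — with the rest of income spent on x_2.
Plugging in: x_1* = (5·3.9/9.5)² = 4.2133.

x_1* = 4.2133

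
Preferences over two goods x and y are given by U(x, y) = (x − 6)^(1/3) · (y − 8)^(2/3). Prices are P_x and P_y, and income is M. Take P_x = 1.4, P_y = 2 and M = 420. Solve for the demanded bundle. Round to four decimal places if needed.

x* = 100.1905, y* = 139.8667

Substituting into the budget: x* = 6 + 1/3·(M − 6·P_x − 8·P_y)/P_x, and y* = 8 + 2/3·(…)/P_y.
Discretionary income = 420 − 6·1.4 − 8·2 = 395.6; x* = 6 + 1/3·395.6/1.4 = 100.1905; y* = 8 + 2/3·395.6/2 = 139.8667.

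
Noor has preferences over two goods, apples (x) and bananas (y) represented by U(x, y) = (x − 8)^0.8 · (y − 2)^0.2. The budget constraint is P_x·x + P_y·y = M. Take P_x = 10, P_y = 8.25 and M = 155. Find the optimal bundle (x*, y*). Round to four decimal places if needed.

Let x' = x−8, y' = y−2. MRS = 4·y'/x' = P_x/P_y.
Substituting into the budget: x* = 8 + 0.8·(M − 8·P_x − 2·P_y)/P_x, and y* = 2 + 0.2·(…)/P_y.
Discretionary income = 155 − 8·10 − 2·8.25 = 58.5; x* = 8 + 0.8·58.5/10 = 12.68; y* = 2 + 0.2·58.5/8.25 = 3.4182.

x* = 12.68, y* = 3.4182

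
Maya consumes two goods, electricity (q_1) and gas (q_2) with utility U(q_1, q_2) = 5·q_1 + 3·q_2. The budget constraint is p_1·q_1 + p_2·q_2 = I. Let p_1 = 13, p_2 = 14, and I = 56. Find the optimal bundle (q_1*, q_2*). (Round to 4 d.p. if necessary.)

Linear utility — the consumer picks whichever good has higher MU/price: 5/13 = 0.3846 vs 3/14 = 0.2143.
q_1 gives more utility per dollar, so spend all income on q_1: q_1* = I/p_1, q_2* = 0.
Numerically: q_1* = 4.3077, q_2* = 0.

q_1* = 4.3077, q_2* = 0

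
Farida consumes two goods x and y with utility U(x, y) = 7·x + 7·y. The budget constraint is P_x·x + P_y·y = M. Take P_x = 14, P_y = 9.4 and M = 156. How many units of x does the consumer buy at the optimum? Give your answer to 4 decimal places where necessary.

x* = 0

Linear utility — the consumer picks whichever good has higher MU/price: 7/14 = 0.5 vs 7/9.4 = 0.7447.
y gives more utility per dollar, so spend all income on y: y* = M/P_y, x* = 0.
Numerically: x* = 0, y* = 16.5957.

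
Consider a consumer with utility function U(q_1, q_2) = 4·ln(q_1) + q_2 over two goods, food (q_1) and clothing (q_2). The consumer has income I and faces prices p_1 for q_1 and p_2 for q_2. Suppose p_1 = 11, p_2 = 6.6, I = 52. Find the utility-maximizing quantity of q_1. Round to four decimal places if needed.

q_1* = 2.4

So q_1*(p_1,p_2) = 4·p_2/p_1, independent of income; and q_2* = (I − 4·p_2)/p_2.
At the given prices: q_1* = 4·6.6/11 = 2.4.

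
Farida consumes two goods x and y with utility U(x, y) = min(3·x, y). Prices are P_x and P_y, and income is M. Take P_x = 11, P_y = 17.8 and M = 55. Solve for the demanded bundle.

x* = 0.854, y* = 2.5621

With perfect complements, no substitution: consume in ratio x:y = 1:3.
Budget: P_x·x + P_y·3·x = M, so (P_x + 3·P_y)·x = M.
Demand: x*(P_x,P_y,M) = M/(P_x + 3·P_y), y* = 3·M/(P_x + 3·P_y).
Here 11 + 3·17.8 = 64.4, giving x* = 0.854 and y* = 2.5621.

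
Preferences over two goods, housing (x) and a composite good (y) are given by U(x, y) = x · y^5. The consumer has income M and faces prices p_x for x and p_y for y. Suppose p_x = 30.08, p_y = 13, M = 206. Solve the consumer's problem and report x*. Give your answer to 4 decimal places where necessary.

The MRS is (1/5)·y/x. Set MRS = p_x/p_y.
Rearranging, p_y·y = 5·p_x·x. Substituting into the budget gives p_x·x·(1 + 5) = M.
Demand: x*(p_x,p_y,M) = 1/6·M/p_x and y* = 5/6·M/p_y.
At p_x=30.08, p_y=13, M=206: x* = 1/6·206/30.08 = 1.1414.

x* = 1.1414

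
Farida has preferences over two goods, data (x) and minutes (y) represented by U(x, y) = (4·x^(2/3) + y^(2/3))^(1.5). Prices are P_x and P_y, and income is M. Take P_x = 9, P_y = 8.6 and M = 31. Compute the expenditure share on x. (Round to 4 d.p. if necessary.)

MU_x ∝ 4·x^(-1/3), MU_y ∝ y^(-1/3), so MRS = 4·(y/x)^(1/3) = P_x/P_y.
Solve for the ratio: y/x = [(1/4)·P_x/P_y]^(3).
Substitute y = (y/x)·x into the budget: x* = M/(P_x + P_y·(y/x)).
Numerically y/x = 0.017908, so x* = 31/(9 + 8.6·0.017908) = 3.3865 and y* = 0.017908·3.3865 = 0.0606.
Expenditure on x: 9·3.3865 = 30.4784; share = 0.9832.

share on x = 0.9832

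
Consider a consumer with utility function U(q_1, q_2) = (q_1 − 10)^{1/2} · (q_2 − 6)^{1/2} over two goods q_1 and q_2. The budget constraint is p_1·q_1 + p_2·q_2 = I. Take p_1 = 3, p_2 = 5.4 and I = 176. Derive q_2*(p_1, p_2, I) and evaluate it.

q_2* = 16.5185

This is Cobb-Douglas in (q_1−10, q_2−6): tangency gives 0.5·p_2·(q_2−6) = 0.5·p_1·(q_1−10).
After buying the subsistence bundle (10, 6), a share 0.5 of the remaining income goes to q_1: q_1* = 10 + 0.5·(I − 10p_1 − 6p_2)/p_1.
Discretionary income = 176 − 10·3 − 6·5.4 = 113.6; q_2* = 6 + 0.5·113.6/5.4 = 16.5185.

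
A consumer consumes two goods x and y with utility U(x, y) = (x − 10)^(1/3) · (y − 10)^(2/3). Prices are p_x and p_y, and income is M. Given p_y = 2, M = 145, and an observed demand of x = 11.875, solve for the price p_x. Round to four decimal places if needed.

MRS = (1/2)·(y−10)/(x−10). Tangency with p_x/p_y gives y−10 = 2·(p_x/p_y)·(x−10).
Substituting into the budget: x* = 10 + 1/3·(M − 10·p_x − 10·p_y)/p_x, and y* = 10 + 2/3·(…)/p_y.
Set x* = 11.875 in the demand function and solve for p_x: p_x = 8.

p_x = 8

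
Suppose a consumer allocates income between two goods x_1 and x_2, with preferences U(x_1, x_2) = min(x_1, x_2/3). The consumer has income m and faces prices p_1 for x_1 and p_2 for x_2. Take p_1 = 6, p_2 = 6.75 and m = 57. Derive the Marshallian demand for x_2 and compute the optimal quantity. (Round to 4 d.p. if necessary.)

With perfect complements, no substitution: consume in ratio x_1:x_2 = 1:3.
Budget: p_1·x_1 + p_2·3·x_1 = m, so (p_1 + 3·p_2)·x_1 = m.
Demand: x_1*(p_1,p_2,m) = m/(p_1 + 3·p_2), x_2* = 3·m/(p_1 + 3·p_2).
Here 6 + 3·6.75 = 26.25, giving x_2* = 6.5143.

x_2* = 6.5143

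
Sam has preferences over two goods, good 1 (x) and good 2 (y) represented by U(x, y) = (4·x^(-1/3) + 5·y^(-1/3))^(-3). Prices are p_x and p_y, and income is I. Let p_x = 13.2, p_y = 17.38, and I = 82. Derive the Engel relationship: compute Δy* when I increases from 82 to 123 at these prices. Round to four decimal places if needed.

From the CES first-order condition, (4/5)·(y/x)^(4/3) = p_x/p_y.
Solve for the ratio: y/x = [(5/4)·p_x/p_y]^(0.75).
With the ratio pinned down, the budget gives x* = I/(p_x + p_y·(y/x)) and y* = (y/x)·x*.
Numerically y/x = 0.96178, so x* = 82/(13.2 + 17.38·0.96178) = 2.741 and y* = 0.96178·2.741 = 2.6363.
At I' = 123: y* = 3.9544. Change: 3.9544 − 2.6363 = 1.3181.

Δy* = 1.3181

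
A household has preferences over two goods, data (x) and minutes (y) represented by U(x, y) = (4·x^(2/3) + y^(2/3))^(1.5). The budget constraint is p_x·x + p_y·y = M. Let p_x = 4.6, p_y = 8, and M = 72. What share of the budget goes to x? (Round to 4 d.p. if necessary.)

share on x = 0.9949

MRS = MU_x/MU_y = 4·(y/x)^(1/3). Set equal to p_x/p_y.
Solve for the ratio: y/x = [(1/4)·p_x/p_y]^(3).
Substitute y = (y/x)·x into the budget: x* = M/(p_x + p_y·(y/x)).
Numerically y/x = 0.00297, so x* = 72/(4.6 + 8·0.00297) = 15.5717 and y* = 0.00297·15.5717 = 0.0463.
Expenditure on x: 4.6·15.5717 = 71.63; share = 0.9949.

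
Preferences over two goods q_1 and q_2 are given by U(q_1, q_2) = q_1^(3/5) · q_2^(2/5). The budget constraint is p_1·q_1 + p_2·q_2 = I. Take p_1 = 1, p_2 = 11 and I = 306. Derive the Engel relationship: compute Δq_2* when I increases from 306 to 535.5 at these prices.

Δq_2* = 8.3455

Demand: q_1*(p_1,p_2,I) = 0.6·I/p_1 and q_2* = 0.4·I/p_2.
At p_1=1, p_2=11, I=306: q_2* = 0.4·306/11 = 11.1273.
At I' = 535.5: q_2* = 19.4727. Change: 19.4727 − 11.1273 = 8.3455.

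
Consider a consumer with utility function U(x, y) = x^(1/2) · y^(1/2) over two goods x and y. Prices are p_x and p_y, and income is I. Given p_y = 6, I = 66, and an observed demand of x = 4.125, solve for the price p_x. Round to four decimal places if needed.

p_x = 8

Tangency: MRS = y/x = p_x/p_y.
Rearranging, p_y·y = p_x·x. Substituting into the budget gives p_x·x·(1 + 1) = I.
Demand: x*(p_x,p_y,I) = 0.5·I/p_x and y* = 0.5·I/p_y.
Set x* = 4.125 in the demand function and solve for p_x: p_x = 8.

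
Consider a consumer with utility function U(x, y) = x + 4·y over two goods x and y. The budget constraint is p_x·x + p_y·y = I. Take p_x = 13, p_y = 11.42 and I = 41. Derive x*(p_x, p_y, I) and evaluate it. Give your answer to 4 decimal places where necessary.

Linear utility — the consumer picks whichever good has higher MU/price: 1/13 = 0.0769 vs 4/11.42 = 0.3503.
y gives more utility per dollar, so spend all income on y: y* = I/p_y, x* = 0.
Numerically: x* = 0, y* = 3.5902.

x* = 0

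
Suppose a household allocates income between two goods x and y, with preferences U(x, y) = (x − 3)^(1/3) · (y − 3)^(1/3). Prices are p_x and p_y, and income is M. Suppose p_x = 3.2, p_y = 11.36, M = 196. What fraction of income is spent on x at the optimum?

share on x = 0.4376

Let x' = x−3, y' = y−3. MRS = y'/x' = p_x/p_y.
Substituting into the budget: x* = 3 + 0.5·(M − 3·p_x − 3·p_y)/p_x, and y* = 3 + 0.5·(…)/p_y.
Discretionary income = 196 − 3·3.2 − 3·11.36 = 152.32; x* = 3 + 0.5·152.32/3.2 = 26.8; y* = 3 + 0.5·152.32/11.36 = 9.7042.
Expenditure on x: 3.2·26.8 = 85.76; share = 0.4376.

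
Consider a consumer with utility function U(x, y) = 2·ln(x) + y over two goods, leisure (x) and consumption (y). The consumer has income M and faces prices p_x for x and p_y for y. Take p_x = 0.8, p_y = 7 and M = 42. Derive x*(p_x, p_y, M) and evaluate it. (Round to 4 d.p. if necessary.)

x* = 17.5

MU_x = 2/x, MU_y = 1. Tangency: 2/x = p_x/p_y.
So x*(p_x,p_y) = 2·p_y/p_x, independent of income; and y* = (M − 2·p_y)/p_y.
At the given prices: x* = 2·7/0.8 = 17.5.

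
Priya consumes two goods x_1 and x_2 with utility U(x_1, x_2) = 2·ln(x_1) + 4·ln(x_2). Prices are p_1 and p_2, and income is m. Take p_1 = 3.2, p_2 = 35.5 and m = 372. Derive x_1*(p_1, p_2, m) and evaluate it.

x_1* = 38.75

Tangency: MRS = (1/2)·x_2/x_1 = p_1/p_2.
So 2·p_2·x_2 = 4·p_1·x_1; combined with the budget, a share 1/3 of income goes to x_1.
Demand: x_1*(p_1,p_2,m) = 1/3·m/p_1 and x_2* = 2/3·m/p_2.
At p_1=3.2, p_2=35.5, m=372: x_1* = 1/3·372/3.2 = 38.75.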